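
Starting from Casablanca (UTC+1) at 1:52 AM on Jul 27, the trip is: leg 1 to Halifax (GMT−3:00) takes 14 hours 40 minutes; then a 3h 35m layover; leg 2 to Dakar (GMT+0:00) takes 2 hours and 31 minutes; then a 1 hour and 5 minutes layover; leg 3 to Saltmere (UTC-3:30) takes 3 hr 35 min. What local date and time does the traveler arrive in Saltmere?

Convert departure to UTC: 1:52 AM − 1:00 = 12:52 AM UTC on Jul 27.
Add 14 hours 40 minutes leg 1 → 3:32 PM UTC.
Add 3 hours 35 minutes layover in Halifax → 7:07 PM UTC.
Add 2 hours and 31 minutes leg 2 → 9:38 PM UTC.
Add 1 hour and 5 minutes layover in Dakar → 10:43 PM UTC.
Add 3 hours 35 minutes leg 3 → 2:18 AM UTC (Jul 28).
Saltmere is UTC−3:30, so local arrival = 2:18 AM − 3:30 = 10:48 PM on Jul 27.

10:48 PM on Jul 27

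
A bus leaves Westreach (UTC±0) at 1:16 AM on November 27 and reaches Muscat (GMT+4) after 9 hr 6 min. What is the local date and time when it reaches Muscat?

2:22 PM on November 27

Westreach is at UTC+0, so departure is already 1:16 AM UTC on Nov 27.
Add 9 hours 6 minutes travel time → 10:22 AM UTC.
Muscat is UTC+4:00, so local arrival = 10:22 AM + 4:00 = 2:22 PM on Nov 27.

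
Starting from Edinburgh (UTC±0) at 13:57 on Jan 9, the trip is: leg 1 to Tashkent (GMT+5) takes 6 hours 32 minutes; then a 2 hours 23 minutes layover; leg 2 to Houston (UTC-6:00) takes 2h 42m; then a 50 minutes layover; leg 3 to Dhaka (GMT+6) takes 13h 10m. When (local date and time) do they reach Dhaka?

21:34 on January 10

Edinburgh is at UTC+0, so departure is already 13:57 UTC on Jan 9.
Add 6 hours and 32 minutes leg 1 → 20:29 UTC.
Add 2 hours and 23 minutes layover in Tashkent → 22:52 UTC.
Add 2 hours and 42 minutes leg 2 → 01:34 UTC (Jan 10).
Add 50 minutes layover in Houston → 02:24 UTC.
Add 13 hours 10 minutes leg 3 → 15:34 UTC.
Dhaka is UTC+6:00, so local arrival = 15:34 + 6:00 = 21:34 on Jan 10.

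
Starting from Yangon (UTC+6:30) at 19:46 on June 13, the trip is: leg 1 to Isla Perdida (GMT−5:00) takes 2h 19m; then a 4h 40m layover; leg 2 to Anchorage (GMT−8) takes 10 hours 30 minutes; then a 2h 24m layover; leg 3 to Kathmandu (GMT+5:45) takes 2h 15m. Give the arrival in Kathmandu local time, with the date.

Convert departure to UTC: 19:46 − 6:30 = 13:16 UTC on Jun 13.
Add 2 hours 19 minutes leg 1 → 15:35 UTC.
Add 4 hours and 40 minutes layover in Isla Perdida → 20:15 UTC.
Add 10 hours 30 minutes leg 2 → 06:45 UTC (Jun 14).
Add 2 hours and 24 minutes layover in Anchorage → 09:09 UTC.
Add 2 hours 15 minutes leg 3 → 11:24 UTC.
Kathmandu is UTC+5:45, so local arrival = 11:24 + 5:45 = 17:09 on Jun 14.

17:09 on Jun 14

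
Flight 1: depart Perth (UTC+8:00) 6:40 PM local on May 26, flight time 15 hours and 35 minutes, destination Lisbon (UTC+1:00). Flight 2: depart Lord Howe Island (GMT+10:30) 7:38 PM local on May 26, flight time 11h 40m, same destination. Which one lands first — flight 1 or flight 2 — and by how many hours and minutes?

the second, by 5 hours 27 minutes

Flight 1 in UTC: 6:40 PM − 8:00 = 10:40 AM on May 26.
+15 hours and 35 minutes → arrive 2:15 AM UTC on May 27.
Flight 2 in UTC: 7:38 PM − 10:30 = 9:08 AM on May 26.
+11 hours and 40 minutes → arrive 8:48 PM UTC on May 26.
Flight 2 lands earlier by 5 hours 27 minutes.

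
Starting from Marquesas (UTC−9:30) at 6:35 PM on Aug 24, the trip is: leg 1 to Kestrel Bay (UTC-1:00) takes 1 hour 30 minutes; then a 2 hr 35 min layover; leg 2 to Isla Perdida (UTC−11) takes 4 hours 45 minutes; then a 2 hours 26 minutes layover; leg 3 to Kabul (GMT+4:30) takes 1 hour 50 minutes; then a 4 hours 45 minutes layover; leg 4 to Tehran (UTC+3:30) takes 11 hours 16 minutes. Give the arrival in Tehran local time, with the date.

Convert departure to UTC: 6:35 PM + 9:30 = 4:05 AM UTC on Aug 25.
Add 1 hour and 30 minutes leg 1 → 5:35 AM UTC.
Add 2 hours 35 minutes layover in Kestrel Bay → 8:10 AM UTC.
Add 4 hours and 45 minutes leg 2 → 12:55 PM UTC.
Add 2 hours and 26 minutes layover in Isla Perdida → 3:21 PM UTC.
Add 1 hour and 50 minutes leg 3 → 5:11 PM UTC.
Add 4 hours 45 minutes layover in Kabul → 9:56 PM UTC.
Add 11 hours 16 minutes leg 4 → 9:12 AM UTC (Aug 26).
Tehran is UTC+3:30, so local arrival = 9:12 AM + 3:30 = 12:42 PM on Aug 26.

12:42 PM on August 26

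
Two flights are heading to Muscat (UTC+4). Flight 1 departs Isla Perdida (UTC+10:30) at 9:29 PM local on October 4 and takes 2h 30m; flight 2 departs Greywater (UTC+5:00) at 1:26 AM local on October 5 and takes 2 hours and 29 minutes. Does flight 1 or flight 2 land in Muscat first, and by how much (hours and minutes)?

Flight 1 in UTC: 9:29 PM − 10:30 = 10:59 AM on Oct 4.
+2 hours 30 minutes → arrive 1:29 PM UTC on Oct 4.
Flight 2 in UTC: 1:26 AM − 5:00 = 8:26 PM on Oct 4.
+2 hours and 29 minutes → arrive 10:55 PM UTC on Oct 4.
Flight 1 lands earlier by 9 hours 26 minutes.

the first, by 9 hours 26 minutes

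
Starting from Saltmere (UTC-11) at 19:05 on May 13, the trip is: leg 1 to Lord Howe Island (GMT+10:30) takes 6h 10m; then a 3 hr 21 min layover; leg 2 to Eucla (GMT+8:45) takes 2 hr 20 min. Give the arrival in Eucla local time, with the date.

Convert departure to UTC: 19:05 + 11:00 = 06:05 UTC on May 14.
Add 6 hours and 10 minutes leg 1 → 12:15 UTC.
Add 3 hours 21 minutes layover in Lord Howe Island → 15:36 UTC.
Add 2 hours and 20 minutes leg 2 → 17:56 UTC.
Eucla is UTC+8:45, so local arrival = 17:56 + 8:45 = 02:41 on May 15.

02:41 on May 15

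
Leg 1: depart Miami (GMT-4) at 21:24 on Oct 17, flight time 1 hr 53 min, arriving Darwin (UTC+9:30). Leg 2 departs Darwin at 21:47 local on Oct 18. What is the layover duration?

Convert departure to UTC: 21:24 + 4:00 = 01:24 UTC on Oct 18.
Add 1 hour 53 minutes flight time → 03:17 UTC.
Darwin is UTC+9:30, so local arrival = 03:17 + 9:30 = 12:47 on Oct 18.
Layover = 21:47 − 12:47 = 9 hours.

9 hours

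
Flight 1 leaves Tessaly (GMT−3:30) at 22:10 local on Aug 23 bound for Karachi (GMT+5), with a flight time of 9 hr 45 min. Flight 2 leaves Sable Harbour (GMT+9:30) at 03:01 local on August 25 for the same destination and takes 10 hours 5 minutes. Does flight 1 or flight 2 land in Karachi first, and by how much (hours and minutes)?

Flight 1 in UTC: 22:10 + 3:30 = 01:40 on Aug 24.
+9 hours and 45 minutes → arrive 11:25 UTC on Aug 24.
Flight 2 in UTC: 03:01 − 9:30 = 17:31 on Aug 24.
+10 hours 5 minutes → arrive 03:36 UTC on Aug 25.
Flight 1 lands earlier by 16 hours 11 minutes.

the first, by 16 hours 11 minutes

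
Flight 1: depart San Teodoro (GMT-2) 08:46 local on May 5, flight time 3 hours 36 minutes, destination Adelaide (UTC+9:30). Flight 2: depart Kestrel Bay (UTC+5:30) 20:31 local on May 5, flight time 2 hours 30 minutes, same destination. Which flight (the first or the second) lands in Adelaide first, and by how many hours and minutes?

the first, by 3 hours 9 minutes

Flight 1 in UTC: 08:46 + 2:00 = 10:46 on May 5.
+3 hours and 36 minutes → arrive 14:22 UTC on May 5.
Flight 2 in UTC: 20:31 − 5:30 = 15:01 on May 5.
+2 hours and 30 minutes → arrive 17:31 UTC on May 5.
Flight 1 lands earlier by 3 hours 9 minutes.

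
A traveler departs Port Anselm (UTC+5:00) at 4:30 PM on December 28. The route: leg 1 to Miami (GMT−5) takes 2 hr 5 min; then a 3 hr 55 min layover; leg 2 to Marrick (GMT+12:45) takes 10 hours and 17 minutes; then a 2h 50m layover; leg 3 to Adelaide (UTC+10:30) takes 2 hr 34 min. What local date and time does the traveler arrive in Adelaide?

Convert departure to UTC: 4:30 PM − 5:00 = 11:30 AM UTC on Dec 28.
Add 2 hours 5 minutes leg 1 → 1:35 PM UTC.
Add 3 hours and 55 minutes layover in Miami → 5:30 PM UTC.
Add 10 hours 17 minutes leg 2 → 3:47 AM UTC (Dec 29).
Add 2 hours 50 minutes layover in Marrick → 6:37 AM UTC.
Add 2 hours and 34 minutes leg 3 → 9:11 AM UTC.
Adelaide is UTC+10:30, so local arrival = 9:11 AM + 10:30 = 7:41 PM on Dec 29.

7:41 PM on Dec 29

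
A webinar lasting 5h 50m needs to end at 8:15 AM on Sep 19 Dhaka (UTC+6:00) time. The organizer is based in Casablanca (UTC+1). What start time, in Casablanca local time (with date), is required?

9:25 PM on Sep 18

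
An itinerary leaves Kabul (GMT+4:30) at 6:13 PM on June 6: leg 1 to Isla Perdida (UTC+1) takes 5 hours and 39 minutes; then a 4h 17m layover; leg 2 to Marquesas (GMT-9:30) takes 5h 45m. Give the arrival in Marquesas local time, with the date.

7:54 PM on June 6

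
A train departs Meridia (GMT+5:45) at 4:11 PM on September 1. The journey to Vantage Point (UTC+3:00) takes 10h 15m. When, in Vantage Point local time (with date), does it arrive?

11:41 PM on September 1

Convert departure to UTC: 4:11 PM − 5:45 = 10:26 AM UTC on Sep 1.
Add 10 hours and 15 minutes travel time → 8:41 PM UTC.
Vantage Point is UTC+3:00, so local arrival = 8:41 PM + 3:00 = 11:41 PM on Sep 1.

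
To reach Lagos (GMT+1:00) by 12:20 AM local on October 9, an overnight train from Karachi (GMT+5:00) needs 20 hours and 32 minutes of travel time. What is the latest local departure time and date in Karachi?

7:48 AM on October 8

Target arrival in UTC: 12:20 AM − 1:00 = 11:20 PM on Oct 8.
Subtract 20 hours 32 minutes → departure 2:48 AM UTC on Oct 8.
Karachi is UTC+5:00: 2:48 AM + 5:00 = 7:48 AM on Oct 8.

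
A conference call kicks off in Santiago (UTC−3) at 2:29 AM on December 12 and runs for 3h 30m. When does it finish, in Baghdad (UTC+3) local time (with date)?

11:59 AM on December 12

Convert start to UTC: 2:29 AM + 3:00 = 5:29 AM UTC on Dec 12.
Add 3 hours 30 minutes duration → 8:59 AM UTC.
Baghdad is UTC+3:00, so local end time = 8:59 AM + 3:00 = 11:59 AM on Dec 12.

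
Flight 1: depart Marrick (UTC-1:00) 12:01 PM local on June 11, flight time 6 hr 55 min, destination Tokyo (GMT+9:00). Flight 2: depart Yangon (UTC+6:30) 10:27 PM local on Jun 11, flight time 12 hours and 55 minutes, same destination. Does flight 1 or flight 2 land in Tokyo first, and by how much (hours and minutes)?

Flight 1 in UTC: 12:01 PM + 1:00 = 1:01 PM on Jun 11.
+6 hours 55 minutes → arrive 7:56 PM UTC on Jun 11.
Flight 2 in UTC: 10:27 PM − 6:30 = 3:57 PM on Jun 11.
+12 hours 55 minutes → arrive 4:52 AM UTC on Jun 12.
Flight 1 lands earlier by 8 hours 56 minutes.

the first, by 8 hours 56 minutes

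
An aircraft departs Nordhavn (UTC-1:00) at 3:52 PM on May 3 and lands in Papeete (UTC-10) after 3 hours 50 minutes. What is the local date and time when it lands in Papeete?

10:42 AM on May 3

Convert departure to UTC: 3:52 PM + 1:00 = 4:52 PM UTC on May 3.
Add 3 hours 50 minutes travel time → 8:42 PM UTC.
Papeete is UTC−10:00, so local arrival = 8:42 PM − 10:00 = 10:42 AM on May 3.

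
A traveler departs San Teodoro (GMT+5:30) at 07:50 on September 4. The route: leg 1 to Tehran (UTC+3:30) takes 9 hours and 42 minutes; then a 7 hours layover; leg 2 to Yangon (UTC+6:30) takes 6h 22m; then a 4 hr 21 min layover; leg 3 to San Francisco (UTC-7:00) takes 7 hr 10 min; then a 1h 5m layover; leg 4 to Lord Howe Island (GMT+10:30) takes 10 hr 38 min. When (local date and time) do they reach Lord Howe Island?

Convert departure to UTC: 07:50 − 5:30 = 02:20 UTC on Sep 4.
Add 9 hours and 42 minutes leg 1 → 12:02 UTC.
Add 7 hours layover in Tehran → 19:02 UTC.
Add 6 hours and 22 minutes leg 2 → 01:24 UTC (Sep 5).
Add 4 hours and 21 minutes layover in Yangon → 05:45 UTC.
Add 7 hours and 10 minutes leg 3 → 12:55 UTC.
Add 1 hour 5 minutes layover in San Francisco → 14:00 UTC.
Add 10 hours 38 minutes leg 4 → 00:38 UTC (Sep 6).
Lord Howe Island is UTC+10:30, so local arrival = 00:38 + 10:30 = 11:08 on Sep 6.

11:08 on Sep 6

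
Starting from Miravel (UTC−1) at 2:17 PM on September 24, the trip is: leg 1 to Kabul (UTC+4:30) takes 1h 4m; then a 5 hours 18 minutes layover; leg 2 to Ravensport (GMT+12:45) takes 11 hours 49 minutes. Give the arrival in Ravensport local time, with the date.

10:13 PM on September 25

Convert departure to UTC: 2:17 PM + 1:00 = 3:17 PM UTC on Sep 24.
Add 1 hour 4 minutes leg 1 → 4:21 PM UTC.
Add 5 hours and 18 minutes layover in Kabul → 9:39 PM UTC.
Add 11 hours and 49 minutes leg 2 → 9:28 AM UTC (Sep 25).
Ravensport is UTC+12:45, so local arrival = 9:28 AM + 12:45 = 10:13 PM on Sep 25.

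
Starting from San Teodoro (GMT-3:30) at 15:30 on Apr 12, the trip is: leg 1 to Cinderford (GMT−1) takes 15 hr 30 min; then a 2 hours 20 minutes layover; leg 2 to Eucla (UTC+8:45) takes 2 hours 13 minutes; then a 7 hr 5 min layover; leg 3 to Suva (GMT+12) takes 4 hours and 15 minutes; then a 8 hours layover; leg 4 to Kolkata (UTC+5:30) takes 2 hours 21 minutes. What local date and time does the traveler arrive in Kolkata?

18:14 on April 14

Convert departure to UTC: 15:30 + 3:30 = 19:00 UTC on Apr 12.
Add 15 hours and 30 minutes leg 1 → 10:30 UTC (Apr 13).
Add 2 hours 20 minutes layover in Cinderford → 12:50 UTC.
Add 2 hours and 13 minutes leg 2 → 15:03 UTC.
Add 7 hours and 5 minutes layover in Eucla → 22:08 UTC.
Add 4 hours and 15 minutes leg 3 → 02:23 UTC (Apr 14).
Add 8 hours layover in Suva → 10:23 UTC.
Add 2 hours 21 minutes leg 4 → 12:44 UTC.
Kolkata is UTC+5:30, so local arrival = 12:44 + 5:30 = 18:14 on Apr 14.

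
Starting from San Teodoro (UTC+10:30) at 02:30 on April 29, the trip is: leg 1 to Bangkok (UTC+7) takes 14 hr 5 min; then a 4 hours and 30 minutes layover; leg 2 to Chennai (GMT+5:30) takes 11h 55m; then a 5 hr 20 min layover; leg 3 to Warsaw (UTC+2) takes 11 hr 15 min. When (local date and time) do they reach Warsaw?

17:05 on Apr 30

Convert departure to UTC: 02:30 − 10:30 = 16:00 UTC on Apr 28.
Add 14 hours 5 minutes leg 1 → 06:05 UTC (Apr 29).
Add 4 hours 30 minutes layover in Bangkok → 10:35 UTC.
Add 11 hours and 55 minutes leg 2 → 22:30 UTC.
Add 5 hours and 20 minutes layover in Chennai → 03:50 UTC (Apr 30).
Add 11 hours 15 minutes leg 3 → 15:05 UTC.
Warsaw is UTC+2:00, so local arrival = 15:05 + 2:00 = 17:05 on Apr 30.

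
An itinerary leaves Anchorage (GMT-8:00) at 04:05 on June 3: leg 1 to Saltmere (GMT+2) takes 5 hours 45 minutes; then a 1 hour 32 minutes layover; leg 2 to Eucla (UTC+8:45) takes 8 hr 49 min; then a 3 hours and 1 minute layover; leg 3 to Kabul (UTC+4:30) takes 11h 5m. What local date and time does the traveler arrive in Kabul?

Convert departure to UTC: 04:05 + 8:00 = 12:05 UTC on Jun 3.
Add 5 hours 45 minutes leg 1 → 17:50 UTC.
Add 1 hour 32 minutes layover in Saltmere → 19:22 UTC.
Add 8 hours and 49 minutes leg 2 → 04:11 UTC (Jun 4).
Add 3 hours 1 minute layover in Eucla → 07:12 UTC.
Add 11 hours 5 minutes leg 3 → 18:17 UTC.
Kabul is UTC+4:30, so local arrival = 18:17 + 4:30 = 22:47 on Jun 4.

22:47 on June 4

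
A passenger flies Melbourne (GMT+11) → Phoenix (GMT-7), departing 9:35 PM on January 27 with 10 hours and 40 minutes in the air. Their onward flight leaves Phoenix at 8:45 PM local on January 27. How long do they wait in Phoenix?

6 hours 30 minutes

Convert departure to UTC: 9:35 PM − 11:00 = 10:35 AM UTC on Jan 27.
Add 10 hours 40 minutes flight time → 9:15 PM UTC.
Phoenix is UTC−7:00, so local arrival = 9:15 PM − 7:00 = 2:15 PM on Jan 27.
Layover = 8:45 PM − 2:15 PM = 6 hours 30 minutes.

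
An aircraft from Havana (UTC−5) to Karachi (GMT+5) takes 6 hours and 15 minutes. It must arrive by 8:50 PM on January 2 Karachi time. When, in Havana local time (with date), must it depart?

Target arrival in UTC: 8:50 PM − 5:00 = 3:50 PM on Jan 2.
Subtract 6 hours 15 minutes → departure 9:35 AM UTC on Jan 2.
Havana is UTC−5:00: 9:35 AM − 5:00 = 4:35 AM on Jan 2.

4:35 AM on January 2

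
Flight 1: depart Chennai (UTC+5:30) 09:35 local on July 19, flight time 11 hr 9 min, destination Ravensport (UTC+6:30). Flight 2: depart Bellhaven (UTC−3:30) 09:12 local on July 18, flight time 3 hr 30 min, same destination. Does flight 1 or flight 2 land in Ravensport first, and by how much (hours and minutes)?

Flight 1 in UTC: 09:35 − 5:30 = 04:05 on Jul 19.
+11 hours 9 minutes → arrive 15:14 UTC on Jul 19.
Flight 2 in UTC: 09:12 + 3:30 = 12:42 on Jul 18.
+3 hours and 30 minutes → arrive 16:12 UTC on Jul 18.
Flight 2 lands earlier by 23 hours 2 minutes.

the second, by 23 hours 2 minutes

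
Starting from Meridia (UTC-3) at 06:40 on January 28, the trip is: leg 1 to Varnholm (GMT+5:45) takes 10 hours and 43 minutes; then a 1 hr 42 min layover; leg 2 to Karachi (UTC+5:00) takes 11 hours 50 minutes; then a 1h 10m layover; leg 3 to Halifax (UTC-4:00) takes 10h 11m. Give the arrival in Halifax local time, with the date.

17:16 on Jan 29

Convert departure to UTC: 06:40 + 3:00 = 09:40 UTC on Jan 28.
Add 10 hours 43 minutes leg 1 → 20:23 UTC.
Add 1 hour and 42 minutes layover in Varnholm → 22:05 UTC.
Add 11 hours 50 minutes leg 2 → 09:55 UTC (Jan 29).
Add 1 hour 10 minutes layover in Karachi → 11:05 UTC.
Add 10 hours 11 minutes leg 3 → 21:16 UTC.
Halifax is UTC−4:00, so local arrival = 21:16 − 4:00 = 17:16 on Jan 29.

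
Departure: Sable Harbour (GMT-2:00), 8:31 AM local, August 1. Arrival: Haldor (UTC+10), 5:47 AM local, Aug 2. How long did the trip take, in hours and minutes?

Departure in UTC: 8:31 AM + 2:00 = 10:31 AM on Aug 1.
Arrival in UTC: 5:47 AM − 10:00 = 7:47 PM on Aug 1.
Elapsed = 7:47 PM − 10:31 AM = 9 hours 16 minutes.

9 hours 16 minutes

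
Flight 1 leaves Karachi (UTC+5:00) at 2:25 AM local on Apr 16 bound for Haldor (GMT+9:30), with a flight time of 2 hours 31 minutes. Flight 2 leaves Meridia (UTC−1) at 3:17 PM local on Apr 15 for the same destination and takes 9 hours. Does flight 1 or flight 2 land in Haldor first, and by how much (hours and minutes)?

Flight 1 in UTC: 2:25 AM − 5:00 = 9:25 PM on Apr 15.
+2 hours 31 minutes → arrive 11:56 PM UTC on Apr 15.
Flight 2 in UTC: 3:17 PM + 1:00 = 4:17 PM on Apr 15.
+9 hours → arrive 1:17 AM UTC on Apr 16.
Flight 1 lands earlier by 1 hour 21 minutes.

the first, by 1 hour 21 minutes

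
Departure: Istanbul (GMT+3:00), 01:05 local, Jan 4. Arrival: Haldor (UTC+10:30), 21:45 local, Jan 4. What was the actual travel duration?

Departure in UTC: 01:05 − 3:00 = 22:05 on Jan 3.
Arrival in UTC: 21:45 − 10:30 = 11:15 on Jan 4.
Elapsed = 11:15 − 22:05 (+1 day) = 13 hours 10 minutes.

13 hours 10 minutes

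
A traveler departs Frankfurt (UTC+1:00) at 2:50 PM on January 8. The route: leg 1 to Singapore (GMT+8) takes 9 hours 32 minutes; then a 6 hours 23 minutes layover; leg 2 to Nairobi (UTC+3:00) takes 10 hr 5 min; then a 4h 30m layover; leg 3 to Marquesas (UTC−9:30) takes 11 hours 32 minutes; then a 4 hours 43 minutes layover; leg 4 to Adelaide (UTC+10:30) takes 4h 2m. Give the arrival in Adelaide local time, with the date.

Convert departure to UTC: 2:50 PM − 1:00 = 1:50 PM UTC on Jan 8.
Add 9 hours 32 minutes leg 1 → 11:22 PM UTC.
Add 6 hours and 23 minutes layover in Singapore → 5:45 AM UTC (Jan 9).
Add 10 hours 5 minutes leg 2 → 3:50 PM UTC.
Add 4 hours and 30 minutes layover in Nairobi → 8:20 PM UTC.
Add 11 hours 32 minutes leg 3 → 7:52 AM UTC (Jan 10).
Add 4 hours and 43 minutes layover in Marquesas → 12:35 PM UTC.
Add 4 hours and 2 minutes leg 4 → 4:37 PM UTC.
Adelaide is UTC+10:30, so local arrival = 4:37 PM + 10:30 = 3:07 AM on Jan 11.

3:07 AM on January 11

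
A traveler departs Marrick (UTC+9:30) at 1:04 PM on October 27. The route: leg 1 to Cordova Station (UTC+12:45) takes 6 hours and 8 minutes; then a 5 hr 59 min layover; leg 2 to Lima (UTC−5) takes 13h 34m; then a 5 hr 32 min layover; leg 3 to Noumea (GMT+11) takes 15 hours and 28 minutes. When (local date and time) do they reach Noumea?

1:15 PM on October 29

Convert departure to UTC: 1:04 PM − 9:30 = 3:34 AM UTC on Oct 27.
Add 6 hours and 8 minutes leg 1 → 9:42 AM UTC.
Add 5 hours 59 minutes layover in Cordova Station → 3:41 PM UTC.
Add 13 hours and 34 minutes leg 2 → 5:15 AM UTC (Oct 28).
Add 5 hours 32 minutes layover in Lima → 10:47 AM UTC.
Add 15 hours 28 minutes leg 3 → 2:15 AM UTC (Oct 29).
Noumea is UTC+11:00, so local arrival = 2:15 AM + 11:00 = 1:15 PM on Oct 29.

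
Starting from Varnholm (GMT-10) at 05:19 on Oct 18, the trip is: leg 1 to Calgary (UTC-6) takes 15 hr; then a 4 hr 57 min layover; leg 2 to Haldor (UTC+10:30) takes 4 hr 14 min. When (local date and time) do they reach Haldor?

02:00 on October 20

Convert departure to UTC: 05:19 + 10:00 = 15:19 UTC on Oct 18.
Add 15 hours leg 1 → 06:19 UTC (Oct 19).
Add 4 hours and 57 minutes layover in Calgary → 11:16 UTC.
Add 4 hours and 14 minutes leg 2 → 15:30 UTC.
Haldor is UTC+10:30, so local arrival = 15:30 + 10:30 = 02:00 on Oct 20.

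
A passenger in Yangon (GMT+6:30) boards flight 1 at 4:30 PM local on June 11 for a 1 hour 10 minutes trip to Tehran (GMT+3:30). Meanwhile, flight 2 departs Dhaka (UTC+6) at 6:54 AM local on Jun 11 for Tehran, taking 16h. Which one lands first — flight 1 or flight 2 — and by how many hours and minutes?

the first, by 5 hours 44 minutes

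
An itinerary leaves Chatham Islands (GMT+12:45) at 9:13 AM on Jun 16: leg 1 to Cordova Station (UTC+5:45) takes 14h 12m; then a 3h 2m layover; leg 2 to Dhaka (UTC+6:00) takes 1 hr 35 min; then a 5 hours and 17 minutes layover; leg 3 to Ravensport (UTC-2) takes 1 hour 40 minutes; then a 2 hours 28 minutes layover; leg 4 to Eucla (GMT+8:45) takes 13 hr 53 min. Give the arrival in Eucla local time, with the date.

11:20 PM on June 17

Convert departure to UTC: 9:13 AM − 12:45 = 8:28 PM UTC on Jun 15.
Add 14 hours 12 minutes leg 1 → 10:40 AM UTC (Jun 16).
Add 3 hours and 2 minutes layover in Cordova Station → 1:42 PM UTC.
Add 1 hour and 35 minutes leg 2 → 3:17 PM UTC.
Add 5 hours 17 minutes layover in Dhaka → 8:34 PM UTC.
Add 1 hour and 40 minutes leg 3 → 10:14 PM UTC.
Add 2 hours 28 minutes layover in Ravensport → 12:42 AM UTC (Jun 17).
Add 13 hours 53 minutes leg 4 → 2:35 PM UTC.
Eucla is UTC+8:45, so local arrival = 2:35 PM + 8:45 = 11:20 PM on Jun 17.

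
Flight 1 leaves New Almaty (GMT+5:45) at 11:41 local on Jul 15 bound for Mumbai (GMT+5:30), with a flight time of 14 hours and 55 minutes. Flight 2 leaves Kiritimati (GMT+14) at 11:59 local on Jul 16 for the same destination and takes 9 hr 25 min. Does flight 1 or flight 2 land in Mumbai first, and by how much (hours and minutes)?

Flight 1 in UTC: 11:41 − 5:45 = 05:56 on Jul 15.
+14 hours and 55 minutes → arrive 20:51 UTC on Jul 15.
Flight 2 in UTC: 11:59 − 14:00 = 21:59 on Jul 15.
+9 hours and 25 minutes → arrive 07:24 UTC on Jul 16.
Flight 1 lands earlier by 10 hours 33 minutes.

the first, by 10 hours 33 minutes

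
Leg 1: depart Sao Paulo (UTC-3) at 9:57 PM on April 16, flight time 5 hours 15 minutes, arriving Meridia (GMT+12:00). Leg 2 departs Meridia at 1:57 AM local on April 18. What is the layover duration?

Convert departure to UTC: 9:57 PM + 3:00 = 12:57 AM UTC on Apr 17.
Add 5 hours 15 minutes flight time → 6:12 AM UTC.
Meridia is UTC+12:00, so local arrival = 6:12 AM + 12:00 = 6:12 PM on Apr 17.
Layover = 1:57 AM − 6:12 PM (+1 day) = 7 hours 45 minutes.

7 hours 45 minutes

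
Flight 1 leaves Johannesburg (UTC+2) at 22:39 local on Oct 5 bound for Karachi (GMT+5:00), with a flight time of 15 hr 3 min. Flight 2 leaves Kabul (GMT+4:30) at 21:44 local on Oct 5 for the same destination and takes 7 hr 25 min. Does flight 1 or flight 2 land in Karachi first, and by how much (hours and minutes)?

Flight 1 in UTC: 22:39 − 2:00 = 20:39 on Oct 5.
+15 hours and 3 minutes → arrive 11:42 UTC on Oct 6.
Flight 2 in UTC: 21:44 − 4:30 = 17:14 on Oct 5.
+7 hours 25 minutes → arrive 00:39 UTC on Oct 6.
Flight 2 lands earlier by 11 hours 3 minutes.

the second, by 11 hours 3 minutes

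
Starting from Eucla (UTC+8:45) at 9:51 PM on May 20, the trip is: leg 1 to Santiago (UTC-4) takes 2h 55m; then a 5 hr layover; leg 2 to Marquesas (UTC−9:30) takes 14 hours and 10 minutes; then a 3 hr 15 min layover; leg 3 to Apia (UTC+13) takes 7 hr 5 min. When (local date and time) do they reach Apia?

10:31 AM on May 22

Convert departure to UTC: 9:51 PM − 8:45 = 1:06 PM UTC on May 20.
Add 2 hours 55 minutes leg 1 → 4:01 PM UTC.
Add 5 hours layover in Santiago → 9:01 PM UTC.
Add 14 hours 10 minutes leg 2 → 11:11 AM UTC (May 21).
Add 3 hours 15 minutes layover in Marquesas → 2:26 PM UTC.
Add 7 hours and 5 minutes leg 3 → 9:31 PM UTC.
Apia is UTC+13:00, so local arrival = 9:31 PM + 13:00 = 10:31 AM on May 22.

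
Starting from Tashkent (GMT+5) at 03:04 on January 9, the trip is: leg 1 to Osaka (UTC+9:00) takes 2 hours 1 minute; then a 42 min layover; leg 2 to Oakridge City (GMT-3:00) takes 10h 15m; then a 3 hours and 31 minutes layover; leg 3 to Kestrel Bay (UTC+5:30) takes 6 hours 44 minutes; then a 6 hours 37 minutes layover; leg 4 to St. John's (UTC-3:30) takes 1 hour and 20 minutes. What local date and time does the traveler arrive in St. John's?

01:44 on Jan 10

Convert departure to UTC: 03:04 − 5:00 = 22:04 UTC on Jan 8.
Add 2 hours 1 minute leg 1 → 00:05 UTC (Jan 9).
Add 42 minutes layover in Osaka → 00:47 UTC.
Add 10 hours 15 minutes leg 2 → 11:02 UTC.
Add 3 hours and 31 minutes layover in Oakridge City → 14:33 UTC.
Add 6 hours and 44 minutes leg 3 → 21:17 UTC.
Add 6 hours 37 minutes layover in Kestrel Bay → 03:54 UTC (Jan 10).
Add 1 hour 20 minutes leg 4 → 05:14 UTC.
St. John's is UTC−3:30, so local arrival = 05:14 − 3:30 = 01:44 on Jan 10.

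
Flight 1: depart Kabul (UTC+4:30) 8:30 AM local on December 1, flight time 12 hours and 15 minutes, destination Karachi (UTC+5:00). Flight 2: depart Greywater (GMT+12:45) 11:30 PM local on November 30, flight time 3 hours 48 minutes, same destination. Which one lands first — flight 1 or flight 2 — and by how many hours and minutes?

the second, by 25 hours 42 minutes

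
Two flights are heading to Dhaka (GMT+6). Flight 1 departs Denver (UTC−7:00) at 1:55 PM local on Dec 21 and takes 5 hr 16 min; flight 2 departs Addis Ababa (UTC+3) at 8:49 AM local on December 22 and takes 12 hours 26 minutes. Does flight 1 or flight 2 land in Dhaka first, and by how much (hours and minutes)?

the first, by 16 hours 4 minutes

Flight 1 in UTC: 1:55 PM + 7:00 = 8:55 PM on Dec 21.
+5 hours and 16 minutes → arrive 2:11 AM UTC on Dec 22.
Flight 2 in UTC: 8:49 AM − 3:00 = 5:49 AM on Dec 22.
+12 hours and 26 minutes → arrive 6:15 PM UTC on Dec 22.
Flight 1 lands earlier by 16 hours 4 minutes.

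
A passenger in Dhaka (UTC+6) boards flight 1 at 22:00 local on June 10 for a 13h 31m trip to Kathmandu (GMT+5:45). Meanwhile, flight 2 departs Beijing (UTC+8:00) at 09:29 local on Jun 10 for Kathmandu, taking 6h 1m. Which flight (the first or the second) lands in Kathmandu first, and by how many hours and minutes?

the second, by 22 hours 1 minute

Flight 1 in UTC: 22:00 − 6:00 = 16:00 on Jun 10.
+13 hours 31 minutes → arrive 05:31 UTC on Jun 11.
Flight 2 in UTC: 09:29 − 8:00 = 01:29 on Jun 10.
+6 hours 1 minute → arrive 07:30 UTC on Jun 10.
Flight 2 lands earlier by 22 hours 1 minute.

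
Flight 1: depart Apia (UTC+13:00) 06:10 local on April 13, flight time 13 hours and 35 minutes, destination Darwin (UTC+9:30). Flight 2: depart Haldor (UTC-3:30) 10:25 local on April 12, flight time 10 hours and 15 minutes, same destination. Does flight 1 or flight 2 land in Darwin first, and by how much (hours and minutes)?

Flight 1 in UTC: 06:10 − 13:00 = 17:10 on Apr 12.
+13 hours and 35 minutes → arrive 06:45 UTC on Apr 13.
Flight 2 in UTC: 10:25 + 3:30 = 13:55 on Apr 12.
+10 hours 15 minutes → arrive 00:10 UTC on Apr 13.
Flight 2 lands earlier by 6 hours 35 minutes.

the second, by 6 hours 35 minutes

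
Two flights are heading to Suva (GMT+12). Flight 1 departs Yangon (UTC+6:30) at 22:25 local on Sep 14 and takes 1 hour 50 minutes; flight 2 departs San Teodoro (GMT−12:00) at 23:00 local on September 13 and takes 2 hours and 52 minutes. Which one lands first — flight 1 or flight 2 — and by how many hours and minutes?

Flight 1 in UTC: 22:25 − 6:30 = 15:55 on Sep 14.
+1 hour 50 minutes → arrive 17:45 UTC on Sep 14.
Flight 2 in UTC: 23:00 + 12:00 = 11:00 on Sep 14.
+2 hours and 52 minutes → arrive 13:52 UTC on Sep 14.
Flight 2 lands earlier by 3 hours 53 minutes.

the second, by 3 hours 53 minutes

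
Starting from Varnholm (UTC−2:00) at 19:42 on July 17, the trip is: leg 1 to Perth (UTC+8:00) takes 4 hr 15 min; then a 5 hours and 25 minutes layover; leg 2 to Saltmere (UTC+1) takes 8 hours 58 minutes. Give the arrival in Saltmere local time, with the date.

Convert departure to UTC: 19:42 + 2:00 = 21:42 UTC on Jul 17.
Add 4 hours and 15 minutes leg 1 → 01:57 UTC (Jul 18).
Add 5 hours 25 minutes layover in Perth → 07:22 UTC.
Add 8 hours 58 minutes leg 2 → 16:20 UTC.
Saltmere is UTC+1:00, so local arrival = 16:20 + 1:00 = 17:20 on Jul 18.

17:20 on July 18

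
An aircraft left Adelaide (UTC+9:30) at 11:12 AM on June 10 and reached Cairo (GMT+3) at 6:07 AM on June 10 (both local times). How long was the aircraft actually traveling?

Departure in UTC: 11:12 AM − 9:30 = 1:42 AM on Jun 10.
Arrival in UTC: 6:07 AM − 3:00 = 3:07 AM on Jun 10.
Elapsed = 3:07 AM − 1:42 AM = 1 hour 25 minutes.

1 hour 25 minutes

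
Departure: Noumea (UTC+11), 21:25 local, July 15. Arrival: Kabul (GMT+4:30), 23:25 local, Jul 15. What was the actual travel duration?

8 hours 30 minutes

Kabul is 6:30 behind Noumea.
Clock-face elapsed time (ignoring zones) is 2 hours.
Actual elapsed = 2 hours + 6:30 = 8 hours 30 minutes.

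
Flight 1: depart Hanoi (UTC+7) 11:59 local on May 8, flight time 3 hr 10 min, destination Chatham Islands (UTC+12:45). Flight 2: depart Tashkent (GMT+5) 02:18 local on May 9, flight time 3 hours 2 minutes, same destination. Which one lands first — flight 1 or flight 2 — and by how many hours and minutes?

Flight 1 in UTC: 11:59 − 7:00 = 04:59 on May 8.
+3 hours and 10 minutes → arrive 08:09 UTC on May 8.
Flight 2 in UTC: 02:18 − 5:00 = 21:18 on May 8.
+3 hours 2 minutes → arrive 00:20 UTC on May 9.
Flight 1 lands earlier by 16 hours 11 minutes.

the first, by 16 hours 11 minutes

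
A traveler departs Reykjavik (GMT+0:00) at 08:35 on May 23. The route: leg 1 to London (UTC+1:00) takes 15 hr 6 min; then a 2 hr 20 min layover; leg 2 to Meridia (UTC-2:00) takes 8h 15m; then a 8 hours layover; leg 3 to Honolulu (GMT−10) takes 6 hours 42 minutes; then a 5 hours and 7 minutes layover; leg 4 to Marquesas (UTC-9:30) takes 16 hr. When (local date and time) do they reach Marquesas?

12:35 on May 25

Reykjavik is at UTC+0, so departure is already 08:35 UTC on May 23.
Add 15 hours 6 minutes leg 1 → 23:41 UTC.
Add 2 hours 20 minutes layover in London → 02:01 UTC (May 24).
Add 8 hours 15 minutes leg 2 → 10:16 UTC.
Add 8 hours layover in Meridia → 18:16 UTC.
Add 6 hours and 42 minutes leg 3 → 00:58 UTC (May 25).
Add 5 hours and 7 minutes layover in Honolulu → 06:05 UTC.
Add 16 hours leg 4 → 22:05 UTC.
Marquesas is UTC−9:30, so local arrival = 22:05 − 9:30 = 12:35 on May 25.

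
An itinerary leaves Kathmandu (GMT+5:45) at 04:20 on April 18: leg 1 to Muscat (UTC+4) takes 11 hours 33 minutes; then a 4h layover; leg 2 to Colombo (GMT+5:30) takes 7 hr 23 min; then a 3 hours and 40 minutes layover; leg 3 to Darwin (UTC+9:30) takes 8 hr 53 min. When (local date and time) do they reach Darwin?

Convert departure to UTC: 04:20 − 5:45 = 22:35 UTC on Apr 17.
Add 11 hours 33 minutes leg 1 → 10:08 UTC (Apr 18).
Add 4 hours layover in Muscat → 14:08 UTC.
Add 7 hours and 23 minutes leg 2 → 21:31 UTC.
Add 3 hours 40 minutes layover in Colombo → 01:11 UTC (Apr 19).
Add 8 hours and 53 minutes leg 3 → 10:04 UTC.
Darwin is UTC+9:30, so local arrival = 10:04 + 9:30 = 19:34 on Apr 19.

19:34 on Apr 19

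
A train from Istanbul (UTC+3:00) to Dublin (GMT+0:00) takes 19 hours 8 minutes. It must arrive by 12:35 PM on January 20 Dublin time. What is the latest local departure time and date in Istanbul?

8:27 PM on January 19

Target arrival is already UTC: 12:35 PM on Jan 20.
Subtract 19 hours and 8 minutes → departure 5:27 PM UTC on Jan 19.
Istanbul is UTC+3:00: 5:27 PM + 3:00 = 8:27 PM on Jan 19.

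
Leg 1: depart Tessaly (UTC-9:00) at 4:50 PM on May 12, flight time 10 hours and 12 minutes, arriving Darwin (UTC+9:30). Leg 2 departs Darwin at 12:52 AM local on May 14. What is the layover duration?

Convert departure to UTC: 4:50 PM + 9:00 = 1:50 AM UTC on May 13.
Add 10 hours 12 minutes flight time → 12:02 PM UTC.
Darwin is UTC+9:30, so local arrival = 12:02 PM + 9:30 = 9:32 PM on May 13.
Layover = 12:52 AM − 9:32 PM (+1 day) = 3 hours 20 minutes.

3 hours 20 minutes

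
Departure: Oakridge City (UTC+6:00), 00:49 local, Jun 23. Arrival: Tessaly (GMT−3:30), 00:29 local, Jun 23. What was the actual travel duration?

Departure in UTC: 00:49 − 6:00 = 18:49 on Jun 22.
Arrival in UTC: 00:29 + 3:30 = 03:59 on Jun 23.
Elapsed = 03:59 − 18:49 (+1 day) = 9 hours 10 minutes.

9 hours 10 minutes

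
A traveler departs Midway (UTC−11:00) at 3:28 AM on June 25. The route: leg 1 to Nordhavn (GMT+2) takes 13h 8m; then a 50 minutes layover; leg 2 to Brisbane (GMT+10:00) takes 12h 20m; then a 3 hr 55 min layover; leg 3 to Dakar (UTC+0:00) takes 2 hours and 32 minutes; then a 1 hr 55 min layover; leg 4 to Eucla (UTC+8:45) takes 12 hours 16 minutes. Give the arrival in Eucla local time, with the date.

Convert departure to UTC: 3:28 AM + 11:00 = 2:28 PM UTC on Jun 25.
Add 13 hours 8 minutes leg 1 → 3:36 AM UTC (Jun 26).
Add 50 minutes layover in Nordhavn → 4:26 AM UTC.
Add 12 hours 20 minutes leg 2 → 4:46 PM UTC.
Add 3 hours 55 minutes layover in Brisbane → 8:41 PM UTC.
Add 2 hours and 32 minutes leg 3 → 11:13 PM UTC.
Add 1 hour and 55 minutes layover in Dakar → 1:08 AM UTC (Jun 27).
Add 12 hours and 16 minutes leg 4 → 1:24 PM UTC.
Eucla is UTC+8:45, so local arrival = 1:24 PM + 8:45 = 10:09 PM on Jun 27.

10:09 PM on June 27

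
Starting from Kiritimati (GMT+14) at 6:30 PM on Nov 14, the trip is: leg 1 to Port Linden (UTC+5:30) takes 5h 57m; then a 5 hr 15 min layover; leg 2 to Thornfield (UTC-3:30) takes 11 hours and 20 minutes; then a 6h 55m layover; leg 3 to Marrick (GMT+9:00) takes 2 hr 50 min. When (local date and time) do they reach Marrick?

Convert departure to UTC: 6:30 PM − 14:00 = 4:30 AM UTC on Nov 14.
Add 5 hours and 57 minutes leg 1 → 10:27 AM UTC.
Add 5 hours and 15 minutes layover in Port Linden → 3:42 PM UTC.
Add 11 hours and 20 minutes leg 2 → 3:02 AM UTC (Nov 15).
Add 6 hours 55 minutes layover in Thornfield → 9:57 AM UTC.
Add 2 hours 50 minutes leg 3 → 12:47 PM UTC.
Marrick is UTC+9:00, so local arrival = 12:47 PM + 9:00 = 9:47 PM on Nov 15.

9:47 PM on November 15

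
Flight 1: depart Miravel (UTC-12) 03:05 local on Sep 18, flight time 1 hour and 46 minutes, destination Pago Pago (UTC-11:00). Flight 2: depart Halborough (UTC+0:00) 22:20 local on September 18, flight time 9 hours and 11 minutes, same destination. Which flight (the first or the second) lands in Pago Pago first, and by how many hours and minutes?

the first, by 14 hours 40 minutes

Flight 1 in UTC: 03:05 + 12:00 = 15:05 on Sep 18.
+1 hour and 46 minutes → arrive 16:51 UTC on Sep 18.
Flight 2 departs at 22:20 UTC (Sep 18).
+9 hours 11 minutes → arrive 07:31 UTC on Sep 19.
Flight 1 lands earlier by 14 hours 40 minutes.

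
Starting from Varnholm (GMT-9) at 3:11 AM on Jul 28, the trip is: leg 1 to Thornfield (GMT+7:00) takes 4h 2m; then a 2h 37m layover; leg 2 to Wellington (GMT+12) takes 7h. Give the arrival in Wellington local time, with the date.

Convert departure to UTC: 3:11 AM + 9:00 = 12:11 PM UTC on Jul 28.
Add 4 hours and 2 minutes leg 1 → 4:13 PM UTC.
Add 2 hours 37 minutes layover in Thornfield → 6:50 PM UTC.
Add 7 hours leg 2 → 1:50 AM UTC (Jul 29).
Wellington is UTC+12:00, so local arrival = 1:50 AM + 12:00 = 1:50 PM on Jul 29.

1:50 PM on Jul 29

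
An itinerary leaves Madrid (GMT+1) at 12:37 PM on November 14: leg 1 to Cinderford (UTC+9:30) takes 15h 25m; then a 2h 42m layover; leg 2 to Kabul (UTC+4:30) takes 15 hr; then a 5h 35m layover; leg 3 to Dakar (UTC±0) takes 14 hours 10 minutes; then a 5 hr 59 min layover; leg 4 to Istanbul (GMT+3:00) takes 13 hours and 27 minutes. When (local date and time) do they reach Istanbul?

Convert departure to UTC: 12:37 PM − 1:00 = 11:37 AM UTC on Nov 14.
Add 15 hours 25 minutes leg 1 → 3:02 AM UTC (Nov 15).
Add 2 hours 42 minutes layover in Cinderford → 5:44 AM UTC.
Add 15 hours leg 2 → 8:44 PM UTC.
Add 5 hours and 35 minutes layover in Kabul → 2:19 AM UTC (Nov 16).
Add 14 hours and 10 minutes leg 3 → 4:29 PM UTC.
Add 5 hours 59 minutes layover in Dakar → 10:28 PM UTC.
Add 13 hours 27 minutes leg 4 → 11:55 AM UTC (Nov 17).
Istanbul is UTC+3:00, so local arrival = 11:55 AM + 3:00 = 2:55 PM on Nov 17.

2:55 PM on Nov 17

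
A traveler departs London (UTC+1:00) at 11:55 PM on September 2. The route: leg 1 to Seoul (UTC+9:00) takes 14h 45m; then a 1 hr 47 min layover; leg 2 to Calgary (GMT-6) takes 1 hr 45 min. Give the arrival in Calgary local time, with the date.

Convert departure to UTC: 11:55 PM − 1:00 = 10:55 PM UTC on Sep 2.
Add 14 hours and 45 minutes leg 1 → 1:40 PM UTC (Sep 3).
Add 1 hour 47 minutes layover in Seoul → 3:27 PM UTC.
Add 1 hour 45 minutes leg 2 → 5:12 PM UTC.
Calgary is UTC−6:00, so local arrival = 5:12 PM − 6:00 = 11:12 AM on Sep 3.

11:12 AM on September 3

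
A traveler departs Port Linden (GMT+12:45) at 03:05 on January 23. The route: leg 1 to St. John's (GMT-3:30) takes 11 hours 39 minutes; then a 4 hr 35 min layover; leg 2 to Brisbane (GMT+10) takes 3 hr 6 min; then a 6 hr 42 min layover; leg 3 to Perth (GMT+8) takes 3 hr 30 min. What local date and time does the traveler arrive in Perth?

03:52 on January 24

Convert departure to UTC: 03:05 − 12:45 = 14:20 UTC on Jan 22.
Add 11 hours 39 minutes leg 1 → 01:59 UTC (Jan 23).
Add 4 hours and 35 minutes layover in St. John's → 06:34 UTC.
Add 3 hours and 6 minutes leg 2 → 09:40 UTC.
Add 6 hours and 42 minutes layover in Brisbane → 16:22 UTC.
Add 3 hours 30 minutes leg 3 → 19:52 UTC.
Perth is UTC+8:00, so local arrival = 19:52 + 8:00 = 03:52 on Jan 24.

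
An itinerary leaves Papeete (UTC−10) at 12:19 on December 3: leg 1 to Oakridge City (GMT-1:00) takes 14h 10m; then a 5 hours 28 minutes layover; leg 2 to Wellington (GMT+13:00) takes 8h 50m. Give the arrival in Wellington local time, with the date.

Convert departure to UTC: 12:19 + 10:00 = 22:19 UTC on Dec 3.
Add 14 hours 10 minutes leg 1 → 12:29 UTC (Dec 4).
Add 5 hours and 28 minutes layover in Oakridge City → 17:57 UTC.
Add 8 hours 50 minutes leg 2 → 02:47 UTC (Dec 5).
Wellington is UTC+13:00, so local arrival = 02:47 + 13:00 = 15:47 on Dec 5.

15:47 on December 5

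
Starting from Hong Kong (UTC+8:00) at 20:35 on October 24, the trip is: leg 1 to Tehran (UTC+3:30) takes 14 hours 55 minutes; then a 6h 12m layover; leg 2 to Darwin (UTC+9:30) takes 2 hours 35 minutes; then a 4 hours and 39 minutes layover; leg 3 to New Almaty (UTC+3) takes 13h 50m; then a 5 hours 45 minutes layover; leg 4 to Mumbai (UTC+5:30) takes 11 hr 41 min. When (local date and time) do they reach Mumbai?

Convert departure to UTC: 20:35 − 8:00 = 12:35 UTC on Oct 24.
Add 14 hours 55 minutes leg 1 → 03:30 UTC (Oct 25).
Add 6 hours and 12 minutes layover in Tehran → 09:42 UTC.
Add 2 hours and 35 minutes leg 2 → 12:17 UTC.
Add 4 hours and 39 minutes layover in Darwin → 16:56 UTC.
Add 13 hours 50 minutes leg 3 → 06:46 UTC (Oct 26).
Add 5 hours and 45 minutes layover in New Almaty → 12:31 UTC.
Add 11 hours 41 minutes leg 4 → 00:12 UTC (Oct 27).
Mumbai is UTC+5:30, so local arrival = 00:12 + 5:30 = 05:42 on Oct 27.

05:42 on October 27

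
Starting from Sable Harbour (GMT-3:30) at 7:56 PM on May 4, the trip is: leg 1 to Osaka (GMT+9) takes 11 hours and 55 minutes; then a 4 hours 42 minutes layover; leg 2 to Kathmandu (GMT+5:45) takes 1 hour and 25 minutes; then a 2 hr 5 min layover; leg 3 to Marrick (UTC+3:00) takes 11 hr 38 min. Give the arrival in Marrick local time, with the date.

Convert departure to UTC: 7:56 PM + 3:30 = 11:26 PM UTC on May 4.
Add 11 hours and 55 minutes leg 1 → 11:21 AM UTC (May 5).
Add 4 hours 42 minutes layover in Osaka → 4:03 PM UTC.
Add 1 hour and 25 minutes leg 2 → 5:28 PM UTC.
Add 2 hours 5 minutes layover in Kathmandu → 7:33 PM UTC.
Add 11 hours 38 minutes leg 3 → 7:11 AM UTC (May 6).
Marrick is UTC+3:00, so local arrival = 7:11 AM + 3:00 = 10:11 AM on May 6.

10:11 AM on May 6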